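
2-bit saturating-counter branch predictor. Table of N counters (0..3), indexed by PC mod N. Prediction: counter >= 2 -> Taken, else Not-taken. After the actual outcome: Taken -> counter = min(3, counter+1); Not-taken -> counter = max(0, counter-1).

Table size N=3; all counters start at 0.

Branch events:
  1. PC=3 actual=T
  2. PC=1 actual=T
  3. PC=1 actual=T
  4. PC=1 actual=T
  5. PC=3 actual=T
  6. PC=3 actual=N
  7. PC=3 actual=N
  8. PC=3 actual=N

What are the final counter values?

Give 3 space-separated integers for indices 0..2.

Answer: 0 3 0

Derivation:
Ev 1: PC=3 idx=0 pred=N actual=T -> ctr[0]=1
Ev 2: PC=1 idx=1 pred=N actual=T -> ctr[1]=1
Ev 3: PC=1 idx=1 pred=N actual=T -> ctr[1]=2
Ev 4: PC=1 idx=1 pred=T actual=T -> ctr[1]=3
Ev 5: PC=3 idx=0 pred=N actual=T -> ctr[0]=2
Ev 6: PC=3 idx=0 pred=T actual=N -> ctr[0]=1
Ev 7: PC=3 idx=0 pred=N actual=N -> ctr[0]=0
Ev 8: PC=3 idx=0 pred=N actual=N -> ctr[0]=0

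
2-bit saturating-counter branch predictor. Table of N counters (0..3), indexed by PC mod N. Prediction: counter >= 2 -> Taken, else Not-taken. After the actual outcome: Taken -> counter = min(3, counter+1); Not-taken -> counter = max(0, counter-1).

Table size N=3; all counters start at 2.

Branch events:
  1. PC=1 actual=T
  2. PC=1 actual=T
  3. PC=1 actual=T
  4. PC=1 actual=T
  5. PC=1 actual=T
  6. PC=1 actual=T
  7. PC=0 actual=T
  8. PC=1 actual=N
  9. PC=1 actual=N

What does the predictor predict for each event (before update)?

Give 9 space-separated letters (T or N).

Answer: T T T T T T T T T

Derivation:
Ev 1: PC=1 idx=1 pred=T actual=T -> ctr[1]=3
Ev 2: PC=1 idx=1 pred=T actual=T -> ctr[1]=3
Ev 3: PC=1 idx=1 pred=T actual=T -> ctr[1]=3
Ev 4: PC=1 idx=1 pred=T actual=T -> ctr[1]=3
Ev 5: PC=1 idx=1 pred=T actual=T -> ctr[1]=3
Ev 6: PC=1 idx=1 pred=T actual=T -> ctr[1]=3
Ev 7: PC=0 idx=0 pred=T actual=T -> ctr[0]=3
Ev 8: PC=1 idx=1 pred=T actual=N -> ctr[1]=2
Ev 9: PC=1 idx=1 pred=T actual=N -> ctr[1]=1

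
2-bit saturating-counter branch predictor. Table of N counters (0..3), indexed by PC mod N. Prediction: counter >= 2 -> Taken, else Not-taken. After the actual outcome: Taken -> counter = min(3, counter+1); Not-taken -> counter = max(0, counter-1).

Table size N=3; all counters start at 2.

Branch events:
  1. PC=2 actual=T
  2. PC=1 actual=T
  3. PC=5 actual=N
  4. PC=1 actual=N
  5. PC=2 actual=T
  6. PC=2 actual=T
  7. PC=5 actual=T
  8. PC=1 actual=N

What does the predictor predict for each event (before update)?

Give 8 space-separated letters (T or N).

Ev 1: PC=2 idx=2 pred=T actual=T -> ctr[2]=3
Ev 2: PC=1 idx=1 pred=T actual=T -> ctr[1]=3
Ev 3: PC=5 idx=2 pred=T actual=N -> ctr[2]=2
Ev 4: PC=1 idx=1 pred=T actual=N -> ctr[1]=2
Ev 5: PC=2 idx=2 pred=T actual=T -> ctr[2]=3
Ev 6: PC=2 idx=2 pred=T actual=T -> ctr[2]=3
Ev 7: PC=5 idx=2 pred=T actual=T -> ctr[2]=3
Ev 8: PC=1 idx=1 pred=T actual=N -> ctr[1]=1

Answer: T T T T T T T T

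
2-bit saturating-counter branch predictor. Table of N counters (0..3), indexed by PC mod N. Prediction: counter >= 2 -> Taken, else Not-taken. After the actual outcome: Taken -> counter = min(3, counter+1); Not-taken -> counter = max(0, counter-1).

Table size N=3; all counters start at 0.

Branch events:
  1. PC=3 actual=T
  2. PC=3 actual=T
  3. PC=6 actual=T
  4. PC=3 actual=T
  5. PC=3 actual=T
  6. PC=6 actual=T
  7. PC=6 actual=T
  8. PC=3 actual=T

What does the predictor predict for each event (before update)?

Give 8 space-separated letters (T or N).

Ev 1: PC=3 idx=0 pred=N actual=T -> ctr[0]=1
Ev 2: PC=3 idx=0 pred=N actual=T -> ctr[0]=2
Ev 3: PC=6 idx=0 pred=T actual=T -> ctr[0]=3
Ev 4: PC=3 idx=0 pred=T actual=T -> ctr[0]=3
Ev 5: PC=3 idx=0 pred=T actual=T -> ctr[0]=3
Ev 6: PC=6 idx=0 pred=T actual=T -> ctr[0]=3
Ev 7: PC=6 idx=0 pred=T actual=T -> ctr[0]=3
Ev 8: PC=3 idx=0 pred=T actual=T -> ctr[0]=3

Answer: N N T T T T T T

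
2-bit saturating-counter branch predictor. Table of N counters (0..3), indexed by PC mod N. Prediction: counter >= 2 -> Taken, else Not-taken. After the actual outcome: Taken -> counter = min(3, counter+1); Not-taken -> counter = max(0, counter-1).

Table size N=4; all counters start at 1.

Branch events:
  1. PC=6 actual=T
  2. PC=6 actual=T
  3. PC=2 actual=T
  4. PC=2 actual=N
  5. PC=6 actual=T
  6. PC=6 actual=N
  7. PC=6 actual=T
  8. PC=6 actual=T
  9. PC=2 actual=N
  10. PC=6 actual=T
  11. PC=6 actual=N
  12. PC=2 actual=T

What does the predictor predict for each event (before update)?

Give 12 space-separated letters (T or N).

Ev 1: PC=6 idx=2 pred=N actual=T -> ctr[2]=2
Ev 2: PC=6 idx=2 pred=T actual=T -> ctr[2]=3
Ev 3: PC=2 idx=2 pred=T actual=T -> ctr[2]=3
Ev 4: PC=2 idx=2 pred=T actual=N -> ctr[2]=2
Ev 5: PC=6 idx=2 pred=T actual=T -> ctr[2]=3
Ev 6: PC=6 idx=2 pred=T actual=N -> ctr[2]=2
Ev 7: PC=6 idx=2 pred=T actual=T -> ctr[2]=3
Ev 8: PC=6 idx=2 pred=T actual=T -> ctr[2]=3
Ev 9: PC=2 idx=2 pred=T actual=N -> ctr[2]=2
Ev 10: PC=6 idx=2 pred=T actual=T -> ctr[2]=3
Ev 11: PC=6 idx=2 pred=T actual=N -> ctr[2]=2
Ev 12: PC=2 idx=2 pred=T actual=T -> ctr[2]=3

Answer: N T T T T T T T T T T T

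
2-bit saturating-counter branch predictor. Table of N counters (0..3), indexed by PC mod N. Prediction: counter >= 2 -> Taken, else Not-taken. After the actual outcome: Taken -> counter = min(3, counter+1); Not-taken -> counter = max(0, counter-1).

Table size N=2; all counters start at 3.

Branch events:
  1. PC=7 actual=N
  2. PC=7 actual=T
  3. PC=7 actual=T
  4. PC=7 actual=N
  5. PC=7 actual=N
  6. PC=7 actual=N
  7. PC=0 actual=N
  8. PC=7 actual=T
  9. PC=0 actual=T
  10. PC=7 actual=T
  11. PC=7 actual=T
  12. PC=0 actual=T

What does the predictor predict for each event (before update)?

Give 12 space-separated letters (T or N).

Answer: T T T T T N T N T N T T

Derivation:
Ev 1: PC=7 idx=1 pred=T actual=N -> ctr[1]=2
Ev 2: PC=7 idx=1 pred=T actual=T -> ctr[1]=3
Ev 3: PC=7 idx=1 pred=T actual=T -> ctr[1]=3
Ev 4: PC=7 idx=1 pred=T actual=N -> ctr[1]=2
Ev 5: PC=7 idx=1 pred=T actual=N -> ctr[1]=1
Ev 6: PC=7 idx=1 pred=N actual=N -> ctr[1]=0
Ev 7: PC=0 idx=0 pred=T actual=N -> ctr[0]=2
Ev 8: PC=7 idx=1 pred=N actual=T -> ctr[1]=1
Ev 9: PC=0 idx=0 pred=T actual=T -> ctr[0]=3
Ev 10: PC=7 idx=1 pred=N actual=T -> ctr[1]=2
Ev 11: PC=7 idx=1 pred=T actual=T -> ctr[1]=3
Ev 12: PC=0 idx=0 pred=T actual=T -> ctr[0]=3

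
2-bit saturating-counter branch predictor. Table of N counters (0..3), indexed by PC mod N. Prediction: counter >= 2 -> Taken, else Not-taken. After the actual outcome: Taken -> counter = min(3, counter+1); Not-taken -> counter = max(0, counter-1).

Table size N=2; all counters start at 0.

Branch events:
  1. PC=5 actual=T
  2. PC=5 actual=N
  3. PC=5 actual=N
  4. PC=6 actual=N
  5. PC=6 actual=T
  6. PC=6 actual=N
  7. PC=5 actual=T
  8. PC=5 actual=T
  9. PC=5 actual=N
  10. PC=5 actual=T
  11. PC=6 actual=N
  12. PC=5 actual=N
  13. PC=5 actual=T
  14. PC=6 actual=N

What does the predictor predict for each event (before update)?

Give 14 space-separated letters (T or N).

Answer: N N N N N N N N T N N T N N

Derivation:
Ev 1: PC=5 idx=1 pred=N actual=T -> ctr[1]=1
Ev 2: PC=5 idx=1 pred=N actual=N -> ctr[1]=0
Ev 3: PC=5 idx=1 pred=N actual=N -> ctr[1]=0
Ev 4: PC=6 idx=0 pred=N actual=N -> ctr[0]=0
Ev 5: PC=6 idx=0 pred=N actual=T -> ctr[0]=1
Ev 6: PC=6 idx=0 pred=N actual=N -> ctr[0]=0
Ev 7: PC=5 idx=1 pred=N actual=T -> ctr[1]=1
Ev 8: PC=5 idx=1 pred=N actual=T -> ctr[1]=2
Ev 9: PC=5 idx=1 pred=T actual=N -> ctr[1]=1
Ev 10: PC=5 idx=1 pred=N actual=T -> ctr[1]=2
Ev 11: PC=6 idx=0 pred=N actual=N -> ctr[0]=0
Ev 12: PC=5 idx=1 pred=T actual=N -> ctr[1]=1
Ev 13: PC=5 idx=1 pred=N actual=T -> ctr[1]=2
Ev 14: PC=6 idx=0 pred=N actual=N -> ctr[0]=0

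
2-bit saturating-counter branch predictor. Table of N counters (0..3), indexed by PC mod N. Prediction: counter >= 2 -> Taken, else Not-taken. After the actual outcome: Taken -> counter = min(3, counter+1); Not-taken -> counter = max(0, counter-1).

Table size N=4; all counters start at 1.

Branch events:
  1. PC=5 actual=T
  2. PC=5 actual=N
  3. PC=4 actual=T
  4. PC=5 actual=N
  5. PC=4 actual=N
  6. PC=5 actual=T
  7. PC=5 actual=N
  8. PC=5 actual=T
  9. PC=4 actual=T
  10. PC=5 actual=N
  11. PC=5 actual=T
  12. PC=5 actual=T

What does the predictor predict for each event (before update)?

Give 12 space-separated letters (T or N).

Answer: N T N N T N N N N N N N

Derivation:
Ev 1: PC=5 idx=1 pred=N actual=T -> ctr[1]=2
Ev 2: PC=5 idx=1 pred=T actual=N -> ctr[1]=1
Ev 3: PC=4 idx=0 pred=N actual=T -> ctr[0]=2
Ev 4: PC=5 idx=1 pred=N actual=N -> ctr[1]=0
Ev 5: PC=4 idx=0 pred=T actual=N -> ctr[0]=1
Ev 6: PC=5 idx=1 pred=N actual=T -> ctr[1]=1
Ev 7: PC=5 idx=1 pred=N actual=N -> ctr[1]=0
Ev 8: PC=5 idx=1 pred=N actual=T -> ctr[1]=1
Ev 9: PC=4 idx=0 pred=N actual=T -> ctr[0]=2
Ev 10: PC=5 idx=1 pred=N actual=N -> ctr[1]=0
Ev 11: PC=5 idx=1 pred=N actual=T -> ctr[1]=1
Ev 12: PC=5 idx=1 pred=N actual=T -> ctr[1]=2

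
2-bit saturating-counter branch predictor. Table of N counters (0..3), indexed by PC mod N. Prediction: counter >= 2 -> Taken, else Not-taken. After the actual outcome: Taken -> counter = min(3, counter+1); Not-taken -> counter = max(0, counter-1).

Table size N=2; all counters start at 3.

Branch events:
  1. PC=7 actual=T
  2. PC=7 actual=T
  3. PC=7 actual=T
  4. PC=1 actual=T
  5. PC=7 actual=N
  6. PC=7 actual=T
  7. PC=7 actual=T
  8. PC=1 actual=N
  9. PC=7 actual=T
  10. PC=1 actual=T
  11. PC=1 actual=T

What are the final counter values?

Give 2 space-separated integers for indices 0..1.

Answer: 3 3

Derivation:
Ev 1: PC=7 idx=1 pred=T actual=T -> ctr[1]=3
Ev 2: PC=7 idx=1 pred=T actual=T -> ctr[1]=3
Ev 3: PC=7 idx=1 pred=T actual=T -> ctr[1]=3
Ev 4: PC=1 idx=1 pred=T actual=T -> ctr[1]=3
Ev 5: PC=7 idx=1 pred=T actual=N -> ctr[1]=2
Ev 6: PC=7 idx=1 pred=T actual=T -> ctr[1]=3
Ev 7: PC=7 idx=1 pred=T actual=T -> ctr[1]=3
Ev 8: PC=1 idx=1 pred=T actual=N -> ctr[1]=2
Ev 9: PC=7 idx=1 pred=T actual=T -> ctr[1]=3
Ev 10: PC=1 idx=1 pred=T actual=T -> ctr[1]=3
Ev 11: PC=1 idx=1 pred=T actual=T -> ctr[1]=3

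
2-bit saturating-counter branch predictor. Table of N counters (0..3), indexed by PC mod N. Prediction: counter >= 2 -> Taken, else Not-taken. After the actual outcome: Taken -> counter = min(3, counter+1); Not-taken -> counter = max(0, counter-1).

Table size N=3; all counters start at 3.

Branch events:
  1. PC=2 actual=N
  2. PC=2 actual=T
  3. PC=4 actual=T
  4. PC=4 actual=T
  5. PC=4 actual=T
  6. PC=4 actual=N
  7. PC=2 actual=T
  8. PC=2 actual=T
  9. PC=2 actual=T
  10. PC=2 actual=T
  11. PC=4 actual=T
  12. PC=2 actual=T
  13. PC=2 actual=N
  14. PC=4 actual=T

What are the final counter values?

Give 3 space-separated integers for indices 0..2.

Ev 1: PC=2 idx=2 pred=T actual=N -> ctr[2]=2
Ev 2: PC=2 idx=2 pred=T actual=T -> ctr[2]=3
Ev 3: PC=4 idx=1 pred=T actual=T -> ctr[1]=3
Ev 4: PC=4 idx=1 pred=T actual=T -> ctr[1]=3
Ev 5: PC=4 idx=1 pred=T actual=T -> ctr[1]=3
Ev 6: PC=4 idx=1 pred=T actual=N -> ctr[1]=2
Ev 7: PC=2 idx=2 pred=T actual=T -> ctr[2]=3
Ev 8: PC=2 idx=2 pred=T actual=T -> ctr[2]=3
Ev 9: PC=2 idx=2 pred=T actual=T -> ctr[2]=3
Ev 10: PC=2 idx=2 pred=T actual=T -> ctr[2]=3
Ev 11: PC=4 idx=1 pred=T actual=T -> ctr[1]=3
Ev 12: PC=2 idx=2 pred=T actual=T -> ctr[2]=3
Ev 13: PC=2 idx=2 pred=T actual=N -> ctr[2]=2
Ev 14: PC=4 idx=1 pred=T actual=T -> ctr[1]=3

Answer: 3 3 2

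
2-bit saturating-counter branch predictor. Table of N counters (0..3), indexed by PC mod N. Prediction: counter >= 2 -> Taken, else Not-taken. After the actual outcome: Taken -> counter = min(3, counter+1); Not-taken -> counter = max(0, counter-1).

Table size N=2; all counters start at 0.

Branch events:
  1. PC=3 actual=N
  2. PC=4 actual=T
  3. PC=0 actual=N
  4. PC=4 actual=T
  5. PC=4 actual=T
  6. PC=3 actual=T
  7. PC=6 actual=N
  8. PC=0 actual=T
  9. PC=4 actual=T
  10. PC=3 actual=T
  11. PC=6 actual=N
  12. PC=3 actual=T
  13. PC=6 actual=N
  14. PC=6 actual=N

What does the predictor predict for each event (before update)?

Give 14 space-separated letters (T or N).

Answer: N N N N N N T N T N T T T N

Derivation:
Ev 1: PC=3 idx=1 pred=N actual=N -> ctr[1]=0
Ev 2: PC=4 idx=0 pred=N actual=T -> ctr[0]=1
Ev 3: PC=0 idx=0 pred=N actual=N -> ctr[0]=0
Ev 4: PC=4 idx=0 pred=N actual=T -> ctr[0]=1
Ev 5: PC=4 idx=0 pred=N actual=T -> ctr[0]=2
Ev 6: PC=3 idx=1 pred=N actual=T -> ctr[1]=1
Ev 7: PC=6 idx=0 pred=T actual=N -> ctr[0]=1
Ev 8: PC=0 idx=0 pred=N actual=T -> ctr[0]=2
Ev 9: PC=4 idx=0 pred=T actual=T -> ctr[0]=3
Ev 10: PC=3 idx=1 pred=N actual=T -> ctr[1]=2
Ev 11: PC=6 idx=0 pred=T actual=N -> ctr[0]=2
Ev 12: PC=3 idx=1 pred=T actual=T -> ctr[1]=3
Ev 13: PC=6 idx=0 pred=T actual=N -> ctr[0]=1
Ev 14: PC=6 idx=0 pred=N actual=N -> ctr[0]=0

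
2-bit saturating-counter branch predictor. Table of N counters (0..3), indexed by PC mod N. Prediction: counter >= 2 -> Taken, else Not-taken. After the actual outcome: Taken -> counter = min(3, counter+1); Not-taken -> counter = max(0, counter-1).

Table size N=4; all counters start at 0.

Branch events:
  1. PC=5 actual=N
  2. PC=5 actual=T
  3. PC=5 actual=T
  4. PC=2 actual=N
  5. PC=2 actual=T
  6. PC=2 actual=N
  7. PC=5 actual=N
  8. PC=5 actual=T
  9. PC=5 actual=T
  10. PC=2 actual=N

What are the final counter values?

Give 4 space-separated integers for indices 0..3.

Ev 1: PC=5 idx=1 pred=N actual=N -> ctr[1]=0
Ev 2: PC=5 idx=1 pred=N actual=T -> ctr[1]=1
Ev 3: PC=5 idx=1 pred=N actual=T -> ctr[1]=2
Ev 4: PC=2 idx=2 pred=N actual=N -> ctr[2]=0
Ev 5: PC=2 idx=2 pred=N actual=T -> ctr[2]=1
Ev 6: PC=2 idx=2 pred=N actual=N -> ctr[2]=0
Ev 7: PC=5 idx=1 pred=T actual=N -> ctr[1]=1
Ev 8: PC=5 idx=1 pred=N actual=T -> ctr[1]=2
Ev 9: PC=5 idx=1 pred=T actual=T -> ctr[1]=3
Ev 10: PC=2 idx=2 pred=N actual=N -> ctr[2]=0

Answer: 0 3 0 0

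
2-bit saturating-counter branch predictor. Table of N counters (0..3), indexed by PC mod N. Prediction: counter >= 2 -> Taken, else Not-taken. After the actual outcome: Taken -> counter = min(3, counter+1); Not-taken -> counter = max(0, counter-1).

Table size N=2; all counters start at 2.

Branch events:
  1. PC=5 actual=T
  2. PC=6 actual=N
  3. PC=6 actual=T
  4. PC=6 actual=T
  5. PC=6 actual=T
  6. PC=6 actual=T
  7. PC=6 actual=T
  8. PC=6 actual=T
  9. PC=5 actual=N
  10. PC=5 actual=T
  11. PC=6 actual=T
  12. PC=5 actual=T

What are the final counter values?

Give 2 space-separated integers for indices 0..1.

Ev 1: PC=5 idx=1 pred=T actual=T -> ctr[1]=3
Ev 2: PC=6 idx=0 pred=T actual=N -> ctr[0]=1
Ev 3: PC=6 idx=0 pred=N actual=T -> ctr[0]=2
Ev 4: PC=6 idx=0 pred=T actual=T -> ctr[0]=3
Ev 5: PC=6 idx=0 pred=T actual=T -> ctr[0]=3
Ev 6: PC=6 idx=0 pred=T actual=T -> ctr[0]=3
Ev 7: PC=6 idx=0 pred=T actual=T -> ctr[0]=3
Ev 8: PC=6 idx=0 pred=T actual=T -> ctr[0]=3
Ev 9: PC=5 idx=1 pred=T actual=N -> ctr[1]=2
Ev 10: PC=5 idx=1 pred=T actual=T -> ctr[1]=3
Ev 11: PC=6 idx=0 pred=T actual=T -> ctr[0]=3
Ev 12: PC=5 idx=1 pred=T actual=T -> ctr[1]=3

Answer: 3 3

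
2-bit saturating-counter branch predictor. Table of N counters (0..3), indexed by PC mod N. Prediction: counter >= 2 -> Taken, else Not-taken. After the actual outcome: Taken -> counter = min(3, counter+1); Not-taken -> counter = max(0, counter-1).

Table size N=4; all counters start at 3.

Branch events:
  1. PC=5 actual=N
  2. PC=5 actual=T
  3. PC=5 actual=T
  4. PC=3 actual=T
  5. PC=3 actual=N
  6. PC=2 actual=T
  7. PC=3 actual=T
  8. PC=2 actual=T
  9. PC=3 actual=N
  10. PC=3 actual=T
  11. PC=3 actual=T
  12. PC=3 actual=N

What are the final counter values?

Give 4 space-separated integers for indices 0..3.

Ev 1: PC=5 idx=1 pred=T actual=N -> ctr[1]=2
Ev 2: PC=5 idx=1 pred=T actual=T -> ctr[1]=3
Ev 3: PC=5 idx=1 pred=T actual=T -> ctr[1]=3
Ev 4: PC=3 idx=3 pred=T actual=T -> ctr[3]=3
Ev 5: PC=3 idx=3 pred=T actual=N -> ctr[3]=2
Ev 6: PC=2 idx=2 pred=T actual=T -> ctr[2]=3
Ev 7: PC=3 idx=3 pred=T actual=T -> ctr[3]=3
Ev 8: PC=2 idx=2 pred=T actual=T -> ctr[2]=3
Ev 9: PC=3 idx=3 pred=T actual=N -> ctr[3]=2
Ev 10: PC=3 idx=3 pred=T actual=T -> ctr[3]=3
Ev 11: PC=3 idx=3 pred=T actual=T -> ctr[3]=3
Ev 12: PC=3 idx=3 pred=T actual=N -> ctr[3]=2

Answer: 3 3 3 2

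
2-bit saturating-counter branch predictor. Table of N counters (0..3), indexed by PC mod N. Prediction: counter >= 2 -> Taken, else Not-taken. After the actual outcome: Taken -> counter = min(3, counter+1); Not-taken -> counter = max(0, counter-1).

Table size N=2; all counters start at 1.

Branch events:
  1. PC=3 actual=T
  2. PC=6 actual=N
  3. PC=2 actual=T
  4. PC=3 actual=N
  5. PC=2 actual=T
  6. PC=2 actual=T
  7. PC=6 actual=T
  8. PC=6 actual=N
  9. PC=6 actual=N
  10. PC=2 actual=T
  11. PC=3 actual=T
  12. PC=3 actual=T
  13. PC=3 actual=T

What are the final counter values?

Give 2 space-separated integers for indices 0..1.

Answer: 2 3

Derivation:
Ev 1: PC=3 idx=1 pred=N actual=T -> ctr[1]=2
Ev 2: PC=6 idx=0 pred=N actual=N -> ctr[0]=0
Ev 3: PC=2 idx=0 pred=N actual=T -> ctr[0]=1
Ev 4: PC=3 idx=1 pred=T actual=N -> ctr[1]=1
Ev 5: PC=2 idx=0 pred=N actual=T -> ctr[0]=2
Ev 6: PC=2 idx=0 pred=T actual=T -> ctr[0]=3
Ev 7: PC=6 idx=0 pred=T actual=T -> ctr[0]=3
Ev 8: PC=6 idx=0 pred=T actual=N -> ctr[0]=2
Ev 9: PC=6 idx=0 pred=T actual=N -> ctr[0]=1
Ev 10: PC=2 idx=0 pred=N actual=T -> ctr[0]=2
Ev 11: PC=3 idx=1 pred=N actual=T -> ctr[1]=2
Ev 12: PC=3 idx=1 pred=T actual=T -> ctr[1]=3
Ev 13: PC=3 idx=1 pred=T actual=T -> ctr[1]=3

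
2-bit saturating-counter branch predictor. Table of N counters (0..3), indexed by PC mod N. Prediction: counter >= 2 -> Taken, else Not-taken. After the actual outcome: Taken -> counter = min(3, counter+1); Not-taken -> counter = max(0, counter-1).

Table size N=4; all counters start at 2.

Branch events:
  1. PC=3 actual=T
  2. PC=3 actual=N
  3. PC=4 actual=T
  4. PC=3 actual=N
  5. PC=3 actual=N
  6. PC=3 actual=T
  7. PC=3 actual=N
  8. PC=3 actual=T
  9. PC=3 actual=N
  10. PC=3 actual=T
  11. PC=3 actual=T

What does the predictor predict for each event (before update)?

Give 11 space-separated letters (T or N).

Answer: T T T T N N N N N N N

Derivation:
Ev 1: PC=3 idx=3 pred=T actual=T -> ctr[3]=3
Ev 2: PC=3 idx=3 pred=T actual=N -> ctr[3]=2
Ev 3: PC=4 idx=0 pred=T actual=T -> ctr[0]=3
Ev 4: PC=3 idx=3 pred=T actual=N -> ctr[3]=1
Ev 5: PC=3 idx=3 pred=N actual=N -> ctr[3]=0
Ev 6: PC=3 idx=3 pred=N actual=T -> ctr[3]=1
Ev 7: PC=3 idx=3 pred=N actual=N -> ctr[3]=0
Ev 8: PC=3 idx=3 pred=N actual=T -> ctr[3]=1
Ev 9: PC=3 idx=3 pred=N actual=N -> ctr[3]=0
Ev 10: PC=3 idx=3 pred=N actual=T -> ctr[3]=1
Ev 11: PC=3 idx=3 pred=N actual=T -> ctr[3]=2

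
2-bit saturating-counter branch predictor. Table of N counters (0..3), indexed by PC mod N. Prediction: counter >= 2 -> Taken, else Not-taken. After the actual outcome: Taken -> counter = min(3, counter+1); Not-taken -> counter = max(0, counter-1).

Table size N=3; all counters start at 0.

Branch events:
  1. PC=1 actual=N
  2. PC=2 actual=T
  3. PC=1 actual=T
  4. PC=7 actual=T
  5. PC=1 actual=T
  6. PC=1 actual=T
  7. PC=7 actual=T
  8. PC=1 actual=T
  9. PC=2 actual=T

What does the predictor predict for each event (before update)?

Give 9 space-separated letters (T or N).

Ev 1: PC=1 idx=1 pred=N actual=N -> ctr[1]=0
Ev 2: PC=2 idx=2 pred=N actual=T -> ctr[2]=1
Ev 3: PC=1 idx=1 pred=N actual=T -> ctr[1]=1
Ev 4: PC=7 idx=1 pred=N actual=T -> ctr[1]=2
Ev 5: PC=1 idx=1 pred=T actual=T -> ctr[1]=3
Ev 6: PC=1 idx=1 pred=T actual=T -> ctr[1]=3
Ev 7: PC=7 idx=1 pred=T actual=T -> ctr[1]=3
Ev 8: PC=1 idx=1 pred=T actual=T -> ctr[1]=3
Ev 9: PC=2 idx=2 pred=N actual=T -> ctr[2]=2

Answer: N N N N T T T T N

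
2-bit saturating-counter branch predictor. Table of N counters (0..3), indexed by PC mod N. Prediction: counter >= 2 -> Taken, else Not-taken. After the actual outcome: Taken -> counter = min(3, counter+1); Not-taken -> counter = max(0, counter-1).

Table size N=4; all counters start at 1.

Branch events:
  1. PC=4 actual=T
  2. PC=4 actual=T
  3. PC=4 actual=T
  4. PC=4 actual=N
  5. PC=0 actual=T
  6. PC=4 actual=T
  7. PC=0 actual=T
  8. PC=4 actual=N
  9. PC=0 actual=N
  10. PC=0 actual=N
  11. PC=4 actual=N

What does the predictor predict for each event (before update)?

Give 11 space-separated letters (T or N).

Answer: N T T T T T T T T N N

Derivation:
Ev 1: PC=4 idx=0 pred=N actual=T -> ctr[0]=2
Ev 2: PC=4 idx=0 pred=T actual=T -> ctr[0]=3
Ev 3: PC=4 idx=0 pred=T actual=T -> ctr[0]=3
Ev 4: PC=4 idx=0 pred=T actual=N -> ctr[0]=2
Ev 5: PC=0 idx=0 pred=T actual=T -> ctr[0]=3
Ev 6: PC=4 idx=0 pred=T actual=T -> ctr[0]=3
Ev 7: PC=0 idx=0 pred=T actual=T -> ctr[0]=3
Ev 8: PC=4 idx=0 pred=T actual=N -> ctr[0]=2
Ev 9: PC=0 idx=0 pred=T actual=N -> ctr[0]=1
Ev 10: PC=0 idx=0 pred=N actual=N -> ctr[0]=0
Ev 11: PC=4 idx=0 pred=N actual=N -> ctr[0]=0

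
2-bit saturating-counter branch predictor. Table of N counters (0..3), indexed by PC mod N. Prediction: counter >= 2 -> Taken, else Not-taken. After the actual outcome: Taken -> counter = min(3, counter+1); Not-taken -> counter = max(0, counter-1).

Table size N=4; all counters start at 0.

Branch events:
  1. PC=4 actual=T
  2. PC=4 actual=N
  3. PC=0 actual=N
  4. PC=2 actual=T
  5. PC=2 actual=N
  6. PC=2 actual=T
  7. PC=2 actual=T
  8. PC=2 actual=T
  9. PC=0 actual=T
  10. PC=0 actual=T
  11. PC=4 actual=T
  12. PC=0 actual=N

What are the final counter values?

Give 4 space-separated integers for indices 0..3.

Answer: 2 0 3 0

Derivation:
Ev 1: PC=4 idx=0 pred=N actual=T -> ctr[0]=1
Ev 2: PC=4 idx=0 pred=N actual=N -> ctr[0]=0
Ev 3: PC=0 idx=0 pred=N actual=N -> ctr[0]=0
Ev 4: PC=2 idx=2 pred=N actual=T -> ctr[2]=1
Ev 5: PC=2 idx=2 pred=N actual=N -> ctr[2]=0
Ev 6: PC=2 idx=2 pred=N actual=T -> ctr[2]=1
Ev 7: PC=2 idx=2 pred=N actual=T -> ctr[2]=2
Ev 8: PC=2 idx=2 pred=T actual=T -> ctr[2]=3
Ev 9: PC=0 idx=0 pred=N actual=T -> ctr[0]=1
Ev 10: PC=0 idx=0 pred=N actual=T -> ctr[0]=2
Ev 11: PC=4 idx=0 pred=T actual=T -> ctr[0]=3
Ev 12: PC=0 idx=0 pred=T actual=N -> ctr[0]=2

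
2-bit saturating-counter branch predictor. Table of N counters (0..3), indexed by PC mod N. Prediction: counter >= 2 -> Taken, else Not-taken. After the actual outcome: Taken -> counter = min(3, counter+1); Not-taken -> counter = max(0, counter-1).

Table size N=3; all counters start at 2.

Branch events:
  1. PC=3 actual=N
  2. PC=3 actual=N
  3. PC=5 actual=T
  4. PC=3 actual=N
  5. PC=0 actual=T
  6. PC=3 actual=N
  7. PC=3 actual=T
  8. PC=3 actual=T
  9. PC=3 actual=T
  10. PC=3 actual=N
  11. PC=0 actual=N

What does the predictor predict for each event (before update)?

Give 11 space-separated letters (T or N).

Ev 1: PC=3 idx=0 pred=T actual=N -> ctr[0]=1
Ev 2: PC=3 idx=0 pred=N actual=N -> ctr[0]=0
Ev 3: PC=5 idx=2 pred=T actual=T -> ctr[2]=3
Ev 4: PC=3 idx=0 pred=N actual=N -> ctr[0]=0
Ev 5: PC=0 idx=0 pred=N actual=T -> ctr[0]=1
Ev 6: PC=3 idx=0 pred=N actual=N -> ctr[0]=0
Ev 7: PC=3 idx=0 pred=N actual=T -> ctr[0]=1
Ev 8: PC=3 idx=0 pred=N actual=T -> ctr[0]=2
Ev 9: PC=3 idx=0 pred=T actual=T -> ctr[0]=3
Ev 10: PC=3 idx=0 pred=T actual=N -> ctr[0]=2
Ev 11: PC=0 idx=0 pred=T actual=N -> ctr[0]=1

Answer: T N T N N N N N T T T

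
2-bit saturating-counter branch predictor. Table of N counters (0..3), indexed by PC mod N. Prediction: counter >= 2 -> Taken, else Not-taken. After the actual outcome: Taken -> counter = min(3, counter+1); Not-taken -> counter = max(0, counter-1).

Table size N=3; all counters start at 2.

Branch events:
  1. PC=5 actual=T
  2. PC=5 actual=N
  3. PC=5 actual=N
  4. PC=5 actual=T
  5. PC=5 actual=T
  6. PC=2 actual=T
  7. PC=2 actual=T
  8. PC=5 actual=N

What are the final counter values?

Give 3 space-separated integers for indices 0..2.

Ev 1: PC=5 idx=2 pred=T actual=T -> ctr[2]=3
Ev 2: PC=5 idx=2 pred=T actual=N -> ctr[2]=2
Ev 3: PC=5 idx=2 pred=T actual=N -> ctr[2]=1
Ev 4: PC=5 idx=2 pred=N actual=T -> ctr[2]=2
Ev 5: PC=5 idx=2 pred=T actual=T -> ctr[2]=3
Ev 6: PC=2 idx=2 pred=T actual=T -> ctr[2]=3
Ev 7: PC=2 idx=2 pred=T actual=T -> ctr[2]=3
Ev 8: PC=5 idx=2 pred=T actual=N -> ctr[2]=2

Answer: 2 2 2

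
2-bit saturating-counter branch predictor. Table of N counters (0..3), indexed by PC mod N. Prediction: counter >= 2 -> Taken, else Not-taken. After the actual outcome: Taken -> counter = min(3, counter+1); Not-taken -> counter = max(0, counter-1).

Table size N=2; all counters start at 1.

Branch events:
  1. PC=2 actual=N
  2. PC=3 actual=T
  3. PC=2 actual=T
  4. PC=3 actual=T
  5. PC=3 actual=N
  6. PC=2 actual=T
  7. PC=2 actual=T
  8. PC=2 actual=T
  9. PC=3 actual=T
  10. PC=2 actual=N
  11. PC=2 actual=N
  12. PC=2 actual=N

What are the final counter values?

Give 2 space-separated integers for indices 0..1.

Answer: 0 3

Derivation:
Ev 1: PC=2 idx=0 pred=N actual=N -> ctr[0]=0
Ev 2: PC=3 idx=1 pred=N actual=T -> ctr[1]=2
Ev 3: PC=2 idx=0 pred=N actual=T -> ctr[0]=1
Ev 4: PC=3 idx=1 pred=T actual=T -> ctr[1]=3
Ev 5: PC=3 idx=1 pred=T actual=N -> ctr[1]=2
Ev 6: PC=2 idx=0 pred=N actual=T -> ctr[0]=2
Ev 7: PC=2 idx=0 pred=T actual=T -> ctr[0]=3
Ev 8: PC=2 idx=0 pred=T actual=T -> ctr[0]=3
Ev 9: PC=3 idx=1 pred=T actual=T -> ctr[1]=3
Ev 10: PC=2 idx=0 pred=T actual=N -> ctr[0]=2
Ev 11: PC=2 idx=0 pred=T actual=N -> ctr[0]=1
Ev 12: PC=2 idx=0 pred=N actual=N -> ctr[0]=0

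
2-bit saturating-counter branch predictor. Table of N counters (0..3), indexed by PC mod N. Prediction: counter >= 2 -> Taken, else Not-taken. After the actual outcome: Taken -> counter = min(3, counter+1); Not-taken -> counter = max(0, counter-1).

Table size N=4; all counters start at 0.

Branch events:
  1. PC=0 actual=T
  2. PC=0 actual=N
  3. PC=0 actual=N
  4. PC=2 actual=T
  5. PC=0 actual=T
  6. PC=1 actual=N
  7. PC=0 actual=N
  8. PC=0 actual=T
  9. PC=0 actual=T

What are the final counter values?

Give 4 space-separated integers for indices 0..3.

Ev 1: PC=0 idx=0 pred=N actual=T -> ctr[0]=1
Ev 2: PC=0 idx=0 pred=N actual=N -> ctr[0]=0
Ev 3: PC=0 idx=0 pred=N actual=N -> ctr[0]=0
Ev 4: PC=2 idx=2 pred=N actual=T -> ctr[2]=1
Ev 5: PC=0 idx=0 pred=N actual=T -> ctr[0]=1
Ev 6: PC=1 idx=1 pred=N actual=N -> ctr[1]=0
Ev 7: PC=0 idx=0 pred=N actual=N -> ctr[0]=0
Ev 8: PC=0 idx=0 pred=N actual=T -> ctr[0]=1
Ev 9: PC=0 idx=0 pred=N actual=T -> ctr[0]=2

Answer: 2 0 1 0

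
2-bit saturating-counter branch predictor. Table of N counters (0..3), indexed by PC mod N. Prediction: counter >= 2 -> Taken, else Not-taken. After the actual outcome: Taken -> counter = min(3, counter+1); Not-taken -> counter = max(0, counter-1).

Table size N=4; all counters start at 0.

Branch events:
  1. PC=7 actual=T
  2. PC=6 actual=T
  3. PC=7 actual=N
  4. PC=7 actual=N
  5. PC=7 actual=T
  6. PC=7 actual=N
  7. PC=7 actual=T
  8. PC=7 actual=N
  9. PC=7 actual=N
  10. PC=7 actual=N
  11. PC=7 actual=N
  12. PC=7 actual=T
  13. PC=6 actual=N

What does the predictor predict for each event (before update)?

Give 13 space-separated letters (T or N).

Ev 1: PC=7 idx=3 pred=N actual=T -> ctr[3]=1
Ev 2: PC=6 idx=2 pred=N actual=T -> ctr[2]=1
Ev 3: PC=7 idx=3 pred=N actual=N -> ctr[3]=0
Ev 4: PC=7 idx=3 pred=N actual=N -> ctr[3]=0
Ev 5: PC=7 idx=3 pred=N actual=T -> ctr[3]=1
Ev 6: PC=7 idx=3 pred=N actual=N -> ctr[3]=0
Ev 7: PC=7 idx=3 pred=N actual=T -> ctr[3]=1
Ev 8: PC=7 idx=3 pred=N actual=N -> ctr[3]=0
Ev 9: PC=7 idx=3 pred=N actual=N -> ctr[3]=0
Ev 10: PC=7 idx=3 pred=N actual=N -> ctr[3]=0
Ev 11: PC=7 idx=3 pred=N actual=N -> ctr[3]=0
Ev 12: PC=7 idx=3 pred=N actual=T -> ctr[3]=1
Ev 13: PC=6 idx=2 pred=N actual=N -> ctr[2]=0

Answer: N N N N N N N N N N N N N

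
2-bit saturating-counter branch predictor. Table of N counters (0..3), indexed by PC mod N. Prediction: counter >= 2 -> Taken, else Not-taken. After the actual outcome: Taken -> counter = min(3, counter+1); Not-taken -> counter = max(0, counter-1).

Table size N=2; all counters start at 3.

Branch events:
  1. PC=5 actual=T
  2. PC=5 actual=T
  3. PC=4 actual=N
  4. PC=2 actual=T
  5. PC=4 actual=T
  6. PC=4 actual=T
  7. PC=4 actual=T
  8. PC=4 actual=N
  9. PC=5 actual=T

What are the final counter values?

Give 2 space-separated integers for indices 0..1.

Answer: 2 3

Derivation:
Ev 1: PC=5 idx=1 pred=T actual=T -> ctr[1]=3
Ev 2: PC=5 idx=1 pred=T actual=T -> ctr[1]=3
Ev 3: PC=4 idx=0 pred=T actual=N -> ctr[0]=2
Ev 4: PC=2 idx=0 pred=T actual=T -> ctr[0]=3
Ev 5: PC=4 idx=0 pred=T actual=T -> ctr[0]=3
Ev 6: PC=4 idx=0 pred=T actual=T -> ctr[0]=3
Ev 7: PC=4 idx=0 pred=T actual=T -> ctr[0]=3
Ev 8: PC=4 idx=0 pred=T actual=N -> ctr[0]=2
Ev 9: PC=5 idx=1 pred=T actual=T -> ctr[1]=3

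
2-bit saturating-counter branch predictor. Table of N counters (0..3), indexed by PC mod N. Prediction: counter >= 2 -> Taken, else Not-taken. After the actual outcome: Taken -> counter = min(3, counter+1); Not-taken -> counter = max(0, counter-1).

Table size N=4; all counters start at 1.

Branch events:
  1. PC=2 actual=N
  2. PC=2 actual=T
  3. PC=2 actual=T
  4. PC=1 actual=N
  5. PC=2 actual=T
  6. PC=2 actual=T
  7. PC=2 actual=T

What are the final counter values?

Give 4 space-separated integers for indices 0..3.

Answer: 1 0 3 1

Derivation:
Ev 1: PC=2 idx=2 pred=N actual=N -> ctr[2]=0
Ev 2: PC=2 idx=2 pred=N actual=T -> ctr[2]=1
Ev 3: PC=2 idx=2 pred=N actual=T -> ctr[2]=2
Ev 4: PC=1 idx=1 pred=N actual=N -> ctr[1]=0
Ev 5: PC=2 idx=2 pred=T actual=T -> ctr[2]=3
Ev 6: PC=2 idx=2 pred=T actual=T -> ctr[2]=3
Ev 7: PC=2 idx=2 pred=T actual=T -> ctr[2]=3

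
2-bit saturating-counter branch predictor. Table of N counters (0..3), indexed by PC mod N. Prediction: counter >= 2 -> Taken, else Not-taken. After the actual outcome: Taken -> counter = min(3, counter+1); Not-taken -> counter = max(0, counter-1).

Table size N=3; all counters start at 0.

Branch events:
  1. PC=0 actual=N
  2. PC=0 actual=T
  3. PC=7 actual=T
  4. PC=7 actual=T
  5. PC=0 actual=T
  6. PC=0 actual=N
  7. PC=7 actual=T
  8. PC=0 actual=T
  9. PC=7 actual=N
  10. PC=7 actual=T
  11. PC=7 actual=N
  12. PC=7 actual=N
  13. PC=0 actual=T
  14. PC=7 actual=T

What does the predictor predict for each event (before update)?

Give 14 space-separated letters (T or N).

Answer: N N N N N T T N T T T T T N

Derivation:
Ev 1: PC=0 idx=0 pred=N actual=N -> ctr[0]=0
Ev 2: PC=0 idx=0 pred=N actual=T -> ctr[0]=1
Ev 3: PC=7 idx=1 pred=N actual=T -> ctr[1]=1
Ev 4: PC=7 idx=1 pred=N actual=T -> ctr[1]=2
Ev 5: PC=0 idx=0 pred=N actual=T -> ctr[0]=2
Ev 6: PC=0 idx=0 pred=T actual=N -> ctr[0]=1
Ev 7: PC=7 idx=1 pred=T actual=T -> ctr[1]=3
Ev 8: PC=0 idx=0 pred=N actual=T -> ctr[0]=2
Ev 9: PC=7 idx=1 pred=T actual=N -> ctr[1]=2
Ev 10: PC=7 idx=1 pred=T actual=T -> ctr[1]=3
Ev 11: PC=7 idx=1 pred=T actual=N -> ctr[1]=2
Ev 12: PC=7 idx=1 pred=T actual=N -> ctr[1]=1
Ev 13: PC=0 idx=0 pred=T actual=T -> ctr[0]=3
Ev 14: PC=7 idx=1 pred=N actual=T -> ctr[1]=2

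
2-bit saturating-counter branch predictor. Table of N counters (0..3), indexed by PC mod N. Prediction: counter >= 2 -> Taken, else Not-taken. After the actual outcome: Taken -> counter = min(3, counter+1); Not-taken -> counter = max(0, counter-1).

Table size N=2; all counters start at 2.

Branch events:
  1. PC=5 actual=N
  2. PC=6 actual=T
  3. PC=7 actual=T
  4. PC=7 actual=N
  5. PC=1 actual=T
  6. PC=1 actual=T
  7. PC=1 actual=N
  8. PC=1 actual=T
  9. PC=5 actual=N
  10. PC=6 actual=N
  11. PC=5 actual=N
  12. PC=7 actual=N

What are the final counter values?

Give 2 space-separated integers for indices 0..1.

Answer: 2 0

Derivation:
Ev 1: PC=5 idx=1 pred=T actual=N -> ctr[1]=1
Ev 2: PC=6 idx=0 pred=T actual=T -> ctr[0]=3
Ev 3: PC=7 idx=1 pred=N actual=T -> ctr[1]=2
Ev 4: PC=7 idx=1 pred=T actual=N -> ctr[1]=1
Ev 5: PC=1 idx=1 pred=N actual=T -> ctr[1]=2
Ev 6: PC=1 idx=1 pred=T actual=T -> ctr[1]=3
Ev 7: PC=1 idx=1 pred=T actual=N -> ctr[1]=2
Ev 8: PC=1 idx=1 pred=T actual=T -> ctr[1]=3
Ev 9: PC=5 idx=1 pred=T actual=N -> ctr[1]=2
Ev 10: PC=6 idx=0 pred=T actual=N -> ctr[0]=2
Ev 11: PC=5 idx=1 pred=T actual=N -> ctr[1]=1
Ev 12: PC=7 idx=1 pred=N actual=N -> ctr[1]=0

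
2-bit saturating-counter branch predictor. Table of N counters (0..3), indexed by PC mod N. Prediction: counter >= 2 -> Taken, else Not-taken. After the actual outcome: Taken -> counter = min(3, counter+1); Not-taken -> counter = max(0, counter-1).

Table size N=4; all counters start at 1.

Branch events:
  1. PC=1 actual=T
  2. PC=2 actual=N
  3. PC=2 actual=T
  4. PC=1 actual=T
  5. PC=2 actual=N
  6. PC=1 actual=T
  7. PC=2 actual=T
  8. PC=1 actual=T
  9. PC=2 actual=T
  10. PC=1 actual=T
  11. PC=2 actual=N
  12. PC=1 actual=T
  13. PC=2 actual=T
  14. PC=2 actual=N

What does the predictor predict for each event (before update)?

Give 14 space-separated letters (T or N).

Answer: N N N T N T N T N T T T N T

Derivation:
Ev 1: PC=1 idx=1 pred=N actual=T -> ctr[1]=2
Ev 2: PC=2 idx=2 pred=N actual=N -> ctr[2]=0
Ev 3: PC=2 idx=2 pred=N actual=T -> ctr[2]=1
Ev 4: PC=1 idx=1 pred=T actual=T -> ctr[1]=3
Ev 5: PC=2 idx=2 pred=N actual=N -> ctr[2]=0
Ev 6: PC=1 idx=1 pred=T actual=T -> ctr[1]=3
Ev 7: PC=2 idx=2 pred=N actual=T -> ctr[2]=1
Ev 8: PC=1 idx=1 pred=T actual=T -> ctr[1]=3
Ev 9: PC=2 idx=2 pred=N actual=T -> ctr[2]=2
Ev 10: PC=1 idx=1 pred=T actual=T -> ctr[1]=3
Ev 11: PC=2 idx=2 pred=T actual=N -> ctr[2]=1
Ev 12: PC=1 idx=1 pred=T actual=T -> ctr[1]=3
Ev 13: PC=2 idx=2 pred=N actual=T -> ctr[2]=2
Ev 14: PC=2 idx=2 pred=T actual=N -> ctr[2]=1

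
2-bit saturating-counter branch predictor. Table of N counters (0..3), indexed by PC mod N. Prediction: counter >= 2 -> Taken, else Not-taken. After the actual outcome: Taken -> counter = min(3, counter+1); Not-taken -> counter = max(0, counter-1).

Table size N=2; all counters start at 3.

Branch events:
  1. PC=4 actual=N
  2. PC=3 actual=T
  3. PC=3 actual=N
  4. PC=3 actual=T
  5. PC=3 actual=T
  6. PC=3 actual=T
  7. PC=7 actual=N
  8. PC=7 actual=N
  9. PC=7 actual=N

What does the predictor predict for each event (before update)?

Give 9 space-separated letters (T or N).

Answer: T T T T T T T T N

Derivation:
Ev 1: PC=4 idx=0 pred=T actual=N -> ctr[0]=2
Ev 2: PC=3 idx=1 pred=T actual=T -> ctr[1]=3
Ev 3: PC=3 idx=1 pred=T actual=N -> ctr[1]=2
Ev 4: PC=3 idx=1 pred=T actual=T -> ctr[1]=3
Ev 5: PC=3 idx=1 pred=T actual=T -> ctr[1]=3
Ev 6: PC=3 idx=1 pred=T actual=T -> ctr[1]=3
Ev 7: PC=7 idx=1 pred=T actual=N -> ctr[1]=2
Ev 8: PC=7 idx=1 pred=T actual=N -> ctr[1]=1
Ev 9: PC=7 idx=1 pred=N actual=N -> ctr[1]=0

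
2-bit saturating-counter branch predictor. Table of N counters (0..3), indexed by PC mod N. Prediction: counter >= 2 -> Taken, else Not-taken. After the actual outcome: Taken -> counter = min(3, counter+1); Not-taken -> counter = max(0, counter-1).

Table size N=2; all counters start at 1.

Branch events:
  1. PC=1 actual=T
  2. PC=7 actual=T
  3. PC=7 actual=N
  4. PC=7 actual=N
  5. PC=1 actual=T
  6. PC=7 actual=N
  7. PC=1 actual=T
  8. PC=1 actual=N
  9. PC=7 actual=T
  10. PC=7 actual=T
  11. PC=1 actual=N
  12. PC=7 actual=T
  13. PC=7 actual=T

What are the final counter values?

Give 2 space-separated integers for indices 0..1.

Answer: 1 3

Derivation:
Ev 1: PC=1 idx=1 pred=N actual=T -> ctr[1]=2
Ev 2: PC=7 idx=1 pred=T actual=T -> ctr[1]=3
Ev 3: PC=7 idx=1 pred=T actual=N -> ctr[1]=2
Ev 4: PC=7 idx=1 pred=T actual=N -> ctr[1]=1
Ev 5: PC=1 idx=1 pred=N actual=T -> ctr[1]=2
Ev 6: PC=7 idx=1 pred=T actual=N -> ctr[1]=1
Ev 7: PC=1 idx=1 pred=N actual=T -> ctr[1]=2
Ev 8: PC=1 idx=1 pred=T actual=N -> ctr[1]=1
Ev 9: PC=7 idx=1 pred=N actual=T -> ctr[1]=2
Ev 10: PC=7 idx=1 pred=T actual=T -> ctr[1]=3
Ev 11: PC=1 idx=1 pred=T actual=N -> ctr[1]=2
Ev 12: PC=7 idx=1 pred=T actual=T -> ctr[1]=3
Ev 13: PC=7 idx=1 pred=T actual=T -> ctr[1]=3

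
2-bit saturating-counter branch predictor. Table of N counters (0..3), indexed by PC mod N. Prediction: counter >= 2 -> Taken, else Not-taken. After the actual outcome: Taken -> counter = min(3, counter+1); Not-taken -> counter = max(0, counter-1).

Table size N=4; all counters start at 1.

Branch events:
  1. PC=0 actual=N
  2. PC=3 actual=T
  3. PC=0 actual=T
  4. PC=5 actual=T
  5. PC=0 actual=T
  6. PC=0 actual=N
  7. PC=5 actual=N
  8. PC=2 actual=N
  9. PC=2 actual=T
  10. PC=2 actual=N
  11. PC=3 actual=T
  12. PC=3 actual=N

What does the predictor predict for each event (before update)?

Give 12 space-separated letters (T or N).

Ev 1: PC=0 idx=0 pred=N actual=N -> ctr[0]=0
Ev 2: PC=3 idx=3 pred=N actual=T -> ctr[3]=2
Ev 3: PC=0 idx=0 pred=N actual=T -> ctr[0]=1
Ev 4: PC=5 idx=1 pred=N actual=T -> ctr[1]=2
Ev 5: PC=0 idx=0 pred=N actual=T -> ctr[0]=2
Ev 6: PC=0 idx=0 pred=T actual=N -> ctr[0]=1
Ev 7: PC=5 idx=1 pred=T actual=N -> ctr[1]=1
Ev 8: PC=2 idx=2 pred=N actual=N -> ctr[2]=0
Ev 9: PC=2 idx=2 pred=N actual=T -> ctr[2]=1
Ev 10: PC=2 idx=2 pred=N actual=N -> ctr[2]=0
Ev 11: PC=3 idx=3 pred=T actual=T -> ctr[3]=3
Ev 12: PC=3 idx=3 pred=T actual=N -> ctr[3]=2

Answer: N N N N N T T N N N T T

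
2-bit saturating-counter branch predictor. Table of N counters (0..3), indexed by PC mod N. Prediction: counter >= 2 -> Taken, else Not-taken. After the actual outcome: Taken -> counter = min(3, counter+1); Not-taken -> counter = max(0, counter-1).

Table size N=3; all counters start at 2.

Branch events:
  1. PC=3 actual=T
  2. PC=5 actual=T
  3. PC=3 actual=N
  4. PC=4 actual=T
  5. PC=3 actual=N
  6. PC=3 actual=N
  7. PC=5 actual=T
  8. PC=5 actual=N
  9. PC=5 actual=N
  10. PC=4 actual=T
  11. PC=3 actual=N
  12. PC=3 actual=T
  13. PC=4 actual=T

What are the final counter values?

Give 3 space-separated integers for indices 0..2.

Ev 1: PC=3 idx=0 pred=T actual=T -> ctr[0]=3
Ev 2: PC=5 idx=2 pred=T actual=T -> ctr[2]=3
Ev 3: PC=3 idx=0 pred=T actual=N -> ctr[0]=2
Ev 4: PC=4 idx=1 pred=T actual=T -> ctr[1]=3
Ev 5: PC=3 idx=0 pred=T actual=N -> ctr[0]=1
Ev 6: PC=3 idx=0 pred=N actual=N -> ctr[0]=0
Ev 7: PC=5 idx=2 pred=T actual=T -> ctr[2]=3
Ev 8: PC=5 idx=2 pred=T actual=N -> ctr[2]=2
Ev 9: PC=5 idx=2 pred=T actual=N -> ctr[2]=1
Ev 10: PC=4 idx=1 pred=T actual=T -> ctr[1]=3
Ev 11: PC=3 idx=0 pred=N actual=N -> ctr[0]=0
Ev 12: PC=3 idx=0 pred=N actual=T -> ctr[0]=1
Ev 13: PC=4 idx=1 pred=T actual=T -> ctr[1]=3

Answer: 1 3 1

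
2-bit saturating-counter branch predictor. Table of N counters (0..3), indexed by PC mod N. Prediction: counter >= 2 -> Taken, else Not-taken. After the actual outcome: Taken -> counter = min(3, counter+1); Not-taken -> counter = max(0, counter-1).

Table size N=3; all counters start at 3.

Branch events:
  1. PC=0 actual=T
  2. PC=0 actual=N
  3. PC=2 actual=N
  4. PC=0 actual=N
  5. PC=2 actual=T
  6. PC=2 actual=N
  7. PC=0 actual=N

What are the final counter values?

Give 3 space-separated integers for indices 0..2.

Answer: 0 3 2

Derivation:
Ev 1: PC=0 idx=0 pred=T actual=T -> ctr[0]=3
Ev 2: PC=0 idx=0 pred=T actual=N -> ctr[0]=2
Ev 3: PC=2 idx=2 pred=T actual=N -> ctr[2]=2
Ev 4: PC=0 idx=0 pred=T actual=N -> ctr[0]=1
Ev 5: PC=2 idx=2 pred=T actual=T -> ctr[2]=3
Ev 6: PC=2 idx=2 pred=T actual=N -> ctr[2]=2
Ev 7: PC=0 idx=0 pred=N actual=N -> ctr[0]=0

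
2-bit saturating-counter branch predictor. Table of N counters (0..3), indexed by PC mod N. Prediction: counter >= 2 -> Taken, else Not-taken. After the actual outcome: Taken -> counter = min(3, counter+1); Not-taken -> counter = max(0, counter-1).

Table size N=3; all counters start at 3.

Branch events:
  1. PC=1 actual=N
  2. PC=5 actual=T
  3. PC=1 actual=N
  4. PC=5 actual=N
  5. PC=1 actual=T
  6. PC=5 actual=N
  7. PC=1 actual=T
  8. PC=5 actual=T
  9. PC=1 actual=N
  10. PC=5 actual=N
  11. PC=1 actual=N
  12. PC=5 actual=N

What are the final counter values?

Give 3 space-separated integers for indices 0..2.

Answer: 3 1 0

Derivation:
Ev 1: PC=1 idx=1 pred=T actual=N -> ctr[1]=2
Ev 2: PC=5 idx=2 pred=T actual=T -> ctr[2]=3
Ev 3: PC=1 idx=1 pred=T actual=N -> ctr[1]=1
Ev 4: PC=5 idx=2 pred=T actual=N -> ctr[2]=2
Ev 5: PC=1 idx=1 pred=N actual=T -> ctr[1]=2
Ev 6: PC=5 idx=2 pred=T actual=N -> ctr[2]=1
Ev 7: PC=1 idx=1 pred=T actual=T -> ctr[1]=3
Ev 8: PC=5 idx=2 pred=N actual=T -> ctr[2]=2
Ev 9: PC=1 idx=1 pred=T actual=N -> ctr[1]=2
Ev 10: PC=5 idx=2 pred=T actual=N -> ctr[2]=1
Ev 11: PC=1 idx=1 pred=T actual=N -> ctr[1]=1
Ev 12: PC=5 idx=2 pred=N actual=N -> ctr[2]=0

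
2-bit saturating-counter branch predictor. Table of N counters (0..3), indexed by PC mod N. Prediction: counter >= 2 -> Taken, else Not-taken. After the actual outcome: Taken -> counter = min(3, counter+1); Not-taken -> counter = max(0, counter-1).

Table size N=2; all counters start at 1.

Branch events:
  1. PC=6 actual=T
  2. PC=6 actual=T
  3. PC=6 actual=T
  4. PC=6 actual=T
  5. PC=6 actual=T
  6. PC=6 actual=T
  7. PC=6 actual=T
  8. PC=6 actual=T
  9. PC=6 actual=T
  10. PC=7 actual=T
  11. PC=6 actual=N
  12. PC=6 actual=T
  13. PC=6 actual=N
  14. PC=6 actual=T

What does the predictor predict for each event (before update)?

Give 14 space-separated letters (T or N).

Ev 1: PC=6 idx=0 pred=N actual=T -> ctr[0]=2
Ev 2: PC=6 idx=0 pred=T actual=T -> ctr[0]=3
Ev 3: PC=6 idx=0 pred=T actual=T -> ctr[0]=3
Ev 4: PC=6 idx=0 pred=T actual=T -> ctr[0]=3
Ev 5: PC=6 idx=0 pred=T actual=T -> ctr[0]=3
Ev 6: PC=6 idx=0 pred=T actual=T -> ctr[0]=3
Ev 7: PC=6 idx=0 pred=T actual=T -> ctr[0]=3
Ev 8: PC=6 idx=0 pred=T actual=T -> ctr[0]=3
Ev 9: PC=6 idx=0 pred=T actual=T -> ctr[0]=3
Ev 10: PC=7 idx=1 pred=N actual=T -> ctr[1]=2
Ev 11: PC=6 idx=0 pred=T actual=N -> ctr[0]=2
Ev 12: PC=6 idx=0 pred=T actual=T -> ctr[0]=3
Ev 13: PC=6 idx=0 pred=T actual=N -> ctr[0]=2
Ev 14: PC=6 idx=0 pred=T actual=T -> ctr[0]=3

Answer: N T T T T T T T T N T T T T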